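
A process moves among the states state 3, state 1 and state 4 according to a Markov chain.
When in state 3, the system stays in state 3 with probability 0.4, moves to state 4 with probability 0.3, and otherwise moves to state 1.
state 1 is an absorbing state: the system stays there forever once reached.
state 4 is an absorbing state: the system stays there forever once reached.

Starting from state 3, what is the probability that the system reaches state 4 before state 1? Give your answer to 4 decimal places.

0.5000

Let h(s) be the probability of absorption at state 4 starting from transient state s. Then h(state 4) = 1 and h(state 1) = 0. By first-step analysis:
h(state 3) = 0.4·h(state 3) + 0.3·0 + 0.3·1
Solving: h(state 3) = 0.5000.
Starting from state 3, the probability is 0.5000.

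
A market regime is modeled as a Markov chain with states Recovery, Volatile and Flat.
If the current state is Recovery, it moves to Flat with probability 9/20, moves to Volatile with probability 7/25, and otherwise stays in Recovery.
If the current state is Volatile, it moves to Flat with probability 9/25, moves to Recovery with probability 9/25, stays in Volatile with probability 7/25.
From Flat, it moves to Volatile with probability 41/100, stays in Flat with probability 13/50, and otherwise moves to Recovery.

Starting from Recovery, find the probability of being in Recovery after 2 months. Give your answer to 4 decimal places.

Sum over the intermediate state after 1 month:
P = P(Recovery→Recovery)·P(Recovery→Recovery) + P(Recovery→Volatile)·P(Volatile→Recovery) + P(Recovery→Flat)·P(Flat→Recovery)
  = 0.27×0.27 + 0.28×0.36 + 0.45×0.33
  = 0.0729 + 0.1008 + 0.1485 = 0.3222

0.3222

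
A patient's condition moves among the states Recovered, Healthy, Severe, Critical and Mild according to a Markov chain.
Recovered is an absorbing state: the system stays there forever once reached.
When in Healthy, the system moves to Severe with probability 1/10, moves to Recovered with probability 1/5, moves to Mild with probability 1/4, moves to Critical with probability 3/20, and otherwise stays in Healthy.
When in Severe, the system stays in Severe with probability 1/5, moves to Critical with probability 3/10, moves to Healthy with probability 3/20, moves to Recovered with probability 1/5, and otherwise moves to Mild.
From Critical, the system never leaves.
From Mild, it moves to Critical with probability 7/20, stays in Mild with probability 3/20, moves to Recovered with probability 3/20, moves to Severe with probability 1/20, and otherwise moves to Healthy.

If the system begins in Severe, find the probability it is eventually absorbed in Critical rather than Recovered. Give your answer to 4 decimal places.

Let h(s) be the probability of absorption at Critical starting from transient state s. Then h(Critical) = 1 and h(Recovered) = 0. By first-step analysis:
h(Healthy) = 0.2·0 + 0.3·h(Healthy) + 0.1·h(Severe) + 0.15·1 + 0.25·h(Mild)
h(Severe) = 0.2·0 + 0.15·h(Healthy) + 0.2·h(Severe) + 0.3·1 + 0.15·h(Mild)
h(Mild) = 0.15·0 + 0.3·h(Healthy) + 0.05·h(Severe) + 0.35·1 + 0.15·h(Mild)
Solving: h(Healthy) = 0.5244, h(Severe) = 0.5918, h(Mild) = 0.6317.
Starting from Severe, the probability is 0.5918.

0.5918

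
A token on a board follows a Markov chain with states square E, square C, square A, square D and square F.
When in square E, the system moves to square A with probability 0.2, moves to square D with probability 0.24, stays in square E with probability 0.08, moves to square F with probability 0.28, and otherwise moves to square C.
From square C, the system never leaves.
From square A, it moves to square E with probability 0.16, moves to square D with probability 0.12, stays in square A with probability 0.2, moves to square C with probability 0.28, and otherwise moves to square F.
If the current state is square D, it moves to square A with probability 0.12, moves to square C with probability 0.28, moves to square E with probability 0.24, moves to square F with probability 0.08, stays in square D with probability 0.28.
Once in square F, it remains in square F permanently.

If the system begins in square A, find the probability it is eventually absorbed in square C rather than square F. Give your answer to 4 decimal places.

0.5485

Let h(s) be the probability of absorption at square C starting from transient state s. Then h(square C) = 1 and h(square F) = 0. By first-step analysis:
h(square E) = 0.08·h(square E) + 0.2·1 + 0.2·h(square A) + 0.24·h(square D) + 0.28·0
h(square A) = 0.16·h(square E) + 0.28·1 + 0.2·h(square A) + 0.12·h(square D) + 0.24·0
h(square D) = 0.24·h(square E) + 0.28·1 + 0.12·h(square A) + 0.28·h(square D) + 0.08·0
Solving: h(square E) = 0.5059, h(square A) = 0.5485, h(square D) = 0.6490.
Starting from square A, the probability is 0.5485.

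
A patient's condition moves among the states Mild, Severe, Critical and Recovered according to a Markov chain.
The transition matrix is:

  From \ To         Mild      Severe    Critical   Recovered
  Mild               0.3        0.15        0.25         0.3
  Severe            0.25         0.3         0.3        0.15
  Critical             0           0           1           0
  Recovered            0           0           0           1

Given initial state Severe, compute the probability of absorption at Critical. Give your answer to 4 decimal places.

Let h(s) be the probability of absorption at Critical starting from transient state s. Then h(Critical) = 1 and h(Recovered) = 0. By first-step analysis:
h(Mild) = 0.3·h(Mild) + 0.15·h(Severe) + 0.25·1 + 0.3·0
h(Severe) = 0.25·h(Mild) + 0.3·h(Severe) + 0.3·1 + 0.15·0
Solving: h(Mild) = 0.4862, h(Severe) = 0.6022.
Starting from Severe, the probability is 0.6022.

0.6022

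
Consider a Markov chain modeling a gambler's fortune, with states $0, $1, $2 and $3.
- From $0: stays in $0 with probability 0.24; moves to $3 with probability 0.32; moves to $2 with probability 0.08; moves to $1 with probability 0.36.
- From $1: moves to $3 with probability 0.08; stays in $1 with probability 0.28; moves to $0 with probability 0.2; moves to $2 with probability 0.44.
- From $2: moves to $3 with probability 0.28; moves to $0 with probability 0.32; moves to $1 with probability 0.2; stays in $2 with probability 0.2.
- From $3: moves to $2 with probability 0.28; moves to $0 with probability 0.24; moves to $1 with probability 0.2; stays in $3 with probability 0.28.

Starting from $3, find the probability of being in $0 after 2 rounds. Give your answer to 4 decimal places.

0.2544

Propagate the distribution vector 2 rounds from $3.
After 0 rounds: (0.0000, 0.0000, 0.0000, 1.0000)
After 1 round: (0.2400, 0.2000, 0.2800, 0.2800)
After 2 rounds: (0.2544, 0.2544, 0.2416, 0.2496)
P(in $0 after 2 rounds) = 0.2544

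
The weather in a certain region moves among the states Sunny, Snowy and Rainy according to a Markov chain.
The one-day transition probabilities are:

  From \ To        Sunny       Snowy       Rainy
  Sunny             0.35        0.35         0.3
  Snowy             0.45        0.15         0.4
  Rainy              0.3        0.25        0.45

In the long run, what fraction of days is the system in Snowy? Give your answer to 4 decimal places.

Let the stationary distribution be π with π = πP and π_1 + π_2 + π_3 = 1.
π_1 = 0.35·π_1 + 0.45·π_2 + 0.3·π_3
π_2 = 0.35·π_1 + 0.15·π_2 + 0.25·π_3
Solving with the normalization constraint gives π = (0.3568, 0.2597, 0.3835).
So the stationary probability of Snowy is 0.2597.

0.2597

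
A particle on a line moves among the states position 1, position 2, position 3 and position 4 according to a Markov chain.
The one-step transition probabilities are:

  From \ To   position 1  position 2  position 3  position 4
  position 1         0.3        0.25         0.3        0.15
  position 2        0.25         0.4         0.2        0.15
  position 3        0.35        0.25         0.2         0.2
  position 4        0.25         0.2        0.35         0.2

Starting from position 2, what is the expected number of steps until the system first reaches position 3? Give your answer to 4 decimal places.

4.0000

Let t(s) be the expected number of steps to first reach position 3 from state s, with t(position 3) = 0. Conditioning on the first step:
t(position 1) = 1 + 0.3·t(position 1) + 0.25·t(position 2) + 0.15·t(position 4)
t(position 2) = 1 + 0.25·t(position 1) + 0.4·t(position 2) + 0.15·t(position 4)
t(position 4) = 1 + 0.25·t(position 1) + 0.2·t(position 2) + 0.2·t(position 4)
Solving: t(position 1) = 3.5789, t(position 2) = 4.0000, t(position 4) = 3.3684.
Expected steps from position 2 to position 3: 4.0000.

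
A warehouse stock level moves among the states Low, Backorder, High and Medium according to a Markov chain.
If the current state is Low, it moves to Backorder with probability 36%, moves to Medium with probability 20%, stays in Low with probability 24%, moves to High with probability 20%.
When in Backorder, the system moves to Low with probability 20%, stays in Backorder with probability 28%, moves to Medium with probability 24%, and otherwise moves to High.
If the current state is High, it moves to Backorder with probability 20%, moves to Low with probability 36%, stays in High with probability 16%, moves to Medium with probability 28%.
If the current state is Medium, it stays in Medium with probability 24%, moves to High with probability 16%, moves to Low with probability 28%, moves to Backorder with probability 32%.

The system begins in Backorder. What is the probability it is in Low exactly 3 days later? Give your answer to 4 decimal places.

Propagate the distribution vector 3 days from Backorder.
After 0 days: (0.0000, 1.0000, 0.0000, 0.0000)
After 1 day: (0.2000, 0.2800, 0.2800, 0.2400)
After 2 days: (0.2720, 0.2832, 0.2016, 0.2432)
After 3 days: (0.2626, 0.2954, 0.2049, 0.2372)
P(in Low after 3 days) = 0.2626

0.2626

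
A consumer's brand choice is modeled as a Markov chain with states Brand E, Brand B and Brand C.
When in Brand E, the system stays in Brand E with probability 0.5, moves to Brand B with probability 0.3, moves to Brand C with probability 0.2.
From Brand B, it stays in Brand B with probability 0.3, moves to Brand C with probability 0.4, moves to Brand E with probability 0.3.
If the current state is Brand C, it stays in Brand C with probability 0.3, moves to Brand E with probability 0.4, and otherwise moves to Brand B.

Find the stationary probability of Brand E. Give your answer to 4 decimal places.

Let the stationary distribution be π with π = πP and π_1 + π_2 + π_3 = 1.
π_1 = 0.5·π_1 + 0.3·π_2 + 0.4·π_3
π_2 = 0.3·π_1 + 0.3·π_2 + 0.3·π_3
Solving with the normalization constraint gives π = (0.4111, 0.3000, 0.2889).
So the stationary probability of Brand E is 0.4111.

0.4111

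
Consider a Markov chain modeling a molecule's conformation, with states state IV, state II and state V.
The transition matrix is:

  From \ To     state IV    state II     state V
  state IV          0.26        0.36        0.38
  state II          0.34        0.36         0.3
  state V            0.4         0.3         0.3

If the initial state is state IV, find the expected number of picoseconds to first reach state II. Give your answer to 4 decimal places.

2.9508

Let t(s) be the expected number of picoseconds to first reach state II from state s, with t(state II) = 0. Conditioning on the first picosecond:
t(state IV) = 1 + 0.26·t(state IV) + 0.38·t(state V)
t(state V) = 1 + 0.4·t(state IV) + 0.3·t(state V)
Solving: t(state IV) = 2.9508, t(state V) = 3.1148.
Expected picoseconds from state IV to state II: 2.9508.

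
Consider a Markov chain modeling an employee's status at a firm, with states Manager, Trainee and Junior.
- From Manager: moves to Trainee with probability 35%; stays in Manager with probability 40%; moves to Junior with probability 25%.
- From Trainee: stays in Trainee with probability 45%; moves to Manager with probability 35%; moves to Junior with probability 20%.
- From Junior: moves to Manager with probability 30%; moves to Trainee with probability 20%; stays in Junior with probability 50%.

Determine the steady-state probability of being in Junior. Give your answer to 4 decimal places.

0.3109

Let the stationary distribution be π with π = πP and π_1 + π_2 + π_3 = 1.
π_1 = 0.4·π_1 + 0.35·π_2 + 0.3·π_3
π_2 = 0.35·π_1 + 0.45·π_2 + 0.2·π_3
Solving with the normalization constraint gives π = (0.3521, 0.3371, 0.3109).
So the stationary probability of Junior is 0.3109.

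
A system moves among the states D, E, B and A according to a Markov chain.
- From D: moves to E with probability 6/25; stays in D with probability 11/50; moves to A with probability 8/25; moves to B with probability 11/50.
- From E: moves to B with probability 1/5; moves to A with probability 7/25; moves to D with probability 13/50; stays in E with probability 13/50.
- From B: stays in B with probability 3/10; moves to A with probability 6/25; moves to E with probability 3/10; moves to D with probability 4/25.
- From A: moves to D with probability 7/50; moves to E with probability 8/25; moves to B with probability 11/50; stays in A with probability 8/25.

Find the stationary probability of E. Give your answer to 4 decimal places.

Let the stationary distribution be π with π = πP and π_1 + π_2 + π_3 + π_4 = 1.
π_1 = 0.22·π_1 + 0.26·π_2 + 0.16·π_3 + 0.14·π_4
π_2 = 0.24·π_1 + 0.26·π_2 + 0.3·π_3 + 0.32·π_4
π_3 = 0.22·π_1 + 0.2·π_2 + 0.3·π_3 + 0.22·π_4
Solving with the normalization constraint gives π = (0.1941, 0.2828, 0.2330, 0.2900).
So the stationary probability of E is 0.2828.

0.2828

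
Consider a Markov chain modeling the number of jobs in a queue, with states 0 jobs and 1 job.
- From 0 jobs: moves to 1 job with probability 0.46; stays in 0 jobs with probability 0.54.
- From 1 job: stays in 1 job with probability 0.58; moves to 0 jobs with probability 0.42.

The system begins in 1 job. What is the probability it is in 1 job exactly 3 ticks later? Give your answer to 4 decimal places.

0.5236

Propagate the distribution vector 3 ticks from 1 job.
After 0 ticks: (0.0000, 1.0000)
After 1 tick: (0.4200, 0.5800)
After 2 ticks: (0.4704, 0.5296)
After 3 ticks: (0.4764, 0.5236)
P(in 1 job after 3 ticks) = 0.5236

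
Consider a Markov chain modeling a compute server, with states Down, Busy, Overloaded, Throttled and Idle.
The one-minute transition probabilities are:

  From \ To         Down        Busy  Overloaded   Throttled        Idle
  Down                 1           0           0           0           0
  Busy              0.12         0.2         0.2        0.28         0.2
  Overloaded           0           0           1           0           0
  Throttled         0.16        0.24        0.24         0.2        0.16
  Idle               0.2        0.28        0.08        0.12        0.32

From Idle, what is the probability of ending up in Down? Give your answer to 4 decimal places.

Let h(s) be the probability of absorption at Down starting from transient state s. Then h(Down) = 1 and h(Overloaded) = 0. By first-step analysis:
h(Busy) = 0.12·1 + 0.2·h(Busy) + 0.2·0 + 0.28·h(Throttled) + 0.2·h(Idle)
h(Throttled) = 0.16·1 + 0.24·h(Busy) + 0.24·0 + 0.2·h(Throttled) + 0.16·h(Idle)
h(Idle) = 0.2·1 + 0.28·h(Busy) + 0.08·0 + 0.12·h(Throttled) + 0.32·h(Idle)
Solving: h(Busy) = 0.4444, h(Throttled) = 0.4444, h(Idle) = 0.5556.
Starting from Idle, the probability is 0.5556.

0.5556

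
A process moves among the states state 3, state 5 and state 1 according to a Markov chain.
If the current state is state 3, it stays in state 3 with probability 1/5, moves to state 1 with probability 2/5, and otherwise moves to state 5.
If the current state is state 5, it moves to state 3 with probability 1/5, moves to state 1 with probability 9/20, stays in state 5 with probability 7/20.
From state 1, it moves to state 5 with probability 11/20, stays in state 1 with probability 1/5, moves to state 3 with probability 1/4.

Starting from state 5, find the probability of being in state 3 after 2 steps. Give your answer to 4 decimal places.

Sum over the intermediate state after 1 step:
P = P(state 5→state 3)·P(state 3→state 3) + P(state 5→state 5)·P(state 5→state 3) + P(state 5→state 1)·P(state 1→state 3)
  = 0.2×0.2 + 0.35×0.2 + 0.45×0.25
  = 0.0400 + 0.0700 + 0.1125 = 0.2225

0.2225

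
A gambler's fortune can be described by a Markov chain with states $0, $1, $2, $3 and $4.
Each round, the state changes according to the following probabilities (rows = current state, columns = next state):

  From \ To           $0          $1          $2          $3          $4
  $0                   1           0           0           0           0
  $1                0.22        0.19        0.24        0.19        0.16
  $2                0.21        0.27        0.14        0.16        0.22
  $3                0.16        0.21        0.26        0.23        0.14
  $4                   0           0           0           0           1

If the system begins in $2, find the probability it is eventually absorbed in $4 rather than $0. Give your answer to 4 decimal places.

Let h(s) be the probability of absorption at $4 starting from transient state s. Then h($4) = 1 and h($0) = 0. By first-step analysis:
h($1) = 0.22·0 + 0.19·h($1) + 0.24·h($2) + 0.19·h($3) + 0.16·1
h($2) = 0.21·0 + 0.27·h($1) + 0.14·h($2) + 0.16·h($3) + 0.22·1
h($3) = 0.16·0 + 0.21·h($1) + 0.26·h($2) + 0.23·h($3) + 0.14·1
Solving: h($1) = 0.4510, h($2) = 0.4845, h($3) = 0.4684.
Starting from $2, the probability is 0.4845.

0.4845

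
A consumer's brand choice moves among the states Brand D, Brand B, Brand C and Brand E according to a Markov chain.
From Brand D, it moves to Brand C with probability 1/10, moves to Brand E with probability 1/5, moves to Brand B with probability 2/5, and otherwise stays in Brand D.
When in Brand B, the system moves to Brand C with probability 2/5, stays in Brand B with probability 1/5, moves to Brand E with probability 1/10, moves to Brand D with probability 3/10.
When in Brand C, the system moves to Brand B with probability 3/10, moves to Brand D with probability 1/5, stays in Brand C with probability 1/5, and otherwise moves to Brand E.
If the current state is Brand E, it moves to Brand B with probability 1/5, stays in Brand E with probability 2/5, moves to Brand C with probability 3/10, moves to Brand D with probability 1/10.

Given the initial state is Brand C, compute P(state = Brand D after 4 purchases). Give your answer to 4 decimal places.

0.2243

Propagate the distribution vector 4 purchases from Brand C.
After 0 purchases: (0.0000, 0.0000, 1.0000, 0.0000)
After 1 purchase: (0.2000, 0.3000, 0.2000, 0.3000)
After 2 purchases: (0.2200, 0.2600, 0.2700, 0.2500)
After 3 purchases: (0.2230, 0.2710, 0.2550, 0.2510)
After 4 purchases: (0.2243, 0.2701, 0.2570, 0.2486)
P(in Brand D after 4 purchases) = 0.2243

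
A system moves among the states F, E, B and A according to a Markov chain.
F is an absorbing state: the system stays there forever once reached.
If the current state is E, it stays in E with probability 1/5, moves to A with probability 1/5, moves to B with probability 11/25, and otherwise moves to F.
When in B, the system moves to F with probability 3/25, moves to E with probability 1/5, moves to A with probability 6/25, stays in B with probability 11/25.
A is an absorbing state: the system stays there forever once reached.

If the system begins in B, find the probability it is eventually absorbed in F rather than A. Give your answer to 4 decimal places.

Let h(s) be the probability of absorption at F starting from transient state s. Then h(F) = 1 and h(A) = 0. By first-step analysis:
h(E) = 0.16·1 + 0.2·h(E) + 0.44·h(B) + 0.2·0
h(B) = 0.12·1 + 0.2·h(E) + 0.44·h(B) + 0.24·0
Solving: h(E) = 0.3956, h(B) = 0.3556.
Starting from B, the probability is 0.3556.

0.3556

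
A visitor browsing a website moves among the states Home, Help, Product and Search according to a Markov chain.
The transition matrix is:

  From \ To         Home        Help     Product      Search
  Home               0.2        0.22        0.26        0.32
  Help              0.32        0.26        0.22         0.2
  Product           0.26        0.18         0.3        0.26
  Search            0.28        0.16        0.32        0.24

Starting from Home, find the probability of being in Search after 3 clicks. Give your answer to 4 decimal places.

0.2591

Propagate the distribution vector 3 clicks from Home.
After 0 clicks: (1.0000, 0.0000, 0.0000, 0.0000)
After 1 click: (0.2000, 0.2200, 0.2600, 0.3200)
After 2 clicks: (0.2676, 0.1992, 0.2808, 0.2524)
After 3 clicks: (0.2609, 0.2016, 0.2784, 0.2591)
P(in Search after 3 clicks) = 0.2591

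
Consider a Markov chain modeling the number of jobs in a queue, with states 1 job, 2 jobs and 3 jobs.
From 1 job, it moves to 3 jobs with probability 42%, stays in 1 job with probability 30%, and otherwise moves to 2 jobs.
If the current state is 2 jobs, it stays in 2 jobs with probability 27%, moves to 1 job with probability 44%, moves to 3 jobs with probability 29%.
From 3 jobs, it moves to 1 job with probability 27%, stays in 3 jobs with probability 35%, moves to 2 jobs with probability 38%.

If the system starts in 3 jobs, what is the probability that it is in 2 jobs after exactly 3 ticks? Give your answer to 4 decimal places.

0.3115

Propagate the distribution vector 3 ticks from 3 jobs.
After 0 ticks: (0.0000, 0.0000, 1.0000)
After 1 tick: (0.2700, 0.3800, 0.3500)
After 2 ticks: (0.3427, 0.3112, 0.3461)
After 3 ticks: (0.3332, 0.3115, 0.3553)
P(in 2 jobs after 3 ticks) = 0.3115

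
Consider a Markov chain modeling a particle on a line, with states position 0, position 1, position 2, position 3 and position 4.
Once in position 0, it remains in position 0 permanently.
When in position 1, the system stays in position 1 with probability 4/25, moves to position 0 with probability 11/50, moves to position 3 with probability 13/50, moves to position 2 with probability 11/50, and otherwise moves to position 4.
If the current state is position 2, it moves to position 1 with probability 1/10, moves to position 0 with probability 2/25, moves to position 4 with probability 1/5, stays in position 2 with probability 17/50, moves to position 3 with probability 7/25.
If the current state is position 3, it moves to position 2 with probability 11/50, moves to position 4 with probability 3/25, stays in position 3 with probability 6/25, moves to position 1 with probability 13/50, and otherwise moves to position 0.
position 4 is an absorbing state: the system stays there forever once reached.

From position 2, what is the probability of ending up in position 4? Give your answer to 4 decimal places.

Let h(s) be the probability of absorption at position 4 starting from transient state s. Then h(position 4) = 1 and h(position 0) = 0. By first-step analysis:
h(position 1) = 0.22·0 + 0.16·h(position 1) + 0.22·h(position 2) + 0.26·h(position 3) + 0.14·1
h(position 2) = 0.08·0 + 0.1·h(position 1) + 0.34·h(position 2) + 0.28·h(position 3) + 0.2·1
h(position 3) = 0.16·0 + 0.26·h(position 1) + 0.22·h(position 2) + 0.24·h(position 3) + 0.12·1
Solving: h(position 1) = 0.4693, h(position 2) = 0.5805, h(position 3) = 0.4865.
Starting from position 2, the probability is 0.5805.

0.5805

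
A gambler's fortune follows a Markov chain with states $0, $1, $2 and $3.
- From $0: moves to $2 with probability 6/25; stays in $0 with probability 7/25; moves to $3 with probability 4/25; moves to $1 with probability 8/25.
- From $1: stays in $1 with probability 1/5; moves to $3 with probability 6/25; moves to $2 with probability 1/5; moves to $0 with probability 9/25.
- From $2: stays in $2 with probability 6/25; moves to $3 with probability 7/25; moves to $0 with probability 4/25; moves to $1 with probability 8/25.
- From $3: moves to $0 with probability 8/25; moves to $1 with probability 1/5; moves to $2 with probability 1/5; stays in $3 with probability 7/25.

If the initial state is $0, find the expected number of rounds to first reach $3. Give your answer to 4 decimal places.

Let t(s) be the expected number of rounds to first reach $3 from state s, with t($3) = 0. Conditioning on the first round:
t($0) = 1 + 0.28·t($0) + 0.32·t($1) + 0.24·t($2)
t($1) = 1 + 0.36·t($0) + 0.2·t($1) + 0.2·t($2)
t($2) = 1 + 0.16·t($0) + 0.32·t($1) + 0.24·t($2)
Solving: t($0) = 4.7554, t($1) = 4.4361, t($2) = 4.1848.
Expected rounds from $0 to $3: 4.7554.

4.7554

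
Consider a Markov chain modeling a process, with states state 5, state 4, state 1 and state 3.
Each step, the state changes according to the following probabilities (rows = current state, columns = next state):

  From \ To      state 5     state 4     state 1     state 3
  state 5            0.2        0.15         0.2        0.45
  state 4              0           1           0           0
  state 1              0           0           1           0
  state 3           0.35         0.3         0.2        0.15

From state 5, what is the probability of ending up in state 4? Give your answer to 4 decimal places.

0.5024

Let h(s) be the probability of absorption at state 4 starting from transient state s. Then h(state 4) = 1 and h(state 1) = 0. By first-step analysis:
h(state 5) = 0.2·h(state 5) + 0.15·1 + 0.2·0 + 0.45·h(state 3)
h(state 3) = 0.35·h(state 5) + 0.3·1 + 0.2·0 + 0.15·h(state 3)
Solving: h(state 5) = 0.5024, h(state 3) = 0.5598.
Starting from state 5, the probability is 0.5024.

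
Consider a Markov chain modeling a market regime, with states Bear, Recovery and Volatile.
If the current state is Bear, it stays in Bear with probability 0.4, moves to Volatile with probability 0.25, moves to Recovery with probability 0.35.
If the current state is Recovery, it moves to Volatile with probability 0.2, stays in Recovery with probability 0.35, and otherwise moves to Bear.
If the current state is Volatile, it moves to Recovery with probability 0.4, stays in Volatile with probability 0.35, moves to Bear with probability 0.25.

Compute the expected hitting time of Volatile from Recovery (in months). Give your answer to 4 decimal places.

4.5161

Let t(s) be the expected number of months to first reach Volatile from state s, with t(Volatile) = 0. Conditioning on the first month:
t(Bear) = 1 + 0.4·t(Bear) + 0.35·t(Recovery)
t(Recovery) = 1 + 0.45·t(Bear) + 0.35·t(Recovery)
Solving: t(Bear) = 4.3011, t(Recovery) = 4.5161.
Expected months from Recovery to Volatile: 4.5161.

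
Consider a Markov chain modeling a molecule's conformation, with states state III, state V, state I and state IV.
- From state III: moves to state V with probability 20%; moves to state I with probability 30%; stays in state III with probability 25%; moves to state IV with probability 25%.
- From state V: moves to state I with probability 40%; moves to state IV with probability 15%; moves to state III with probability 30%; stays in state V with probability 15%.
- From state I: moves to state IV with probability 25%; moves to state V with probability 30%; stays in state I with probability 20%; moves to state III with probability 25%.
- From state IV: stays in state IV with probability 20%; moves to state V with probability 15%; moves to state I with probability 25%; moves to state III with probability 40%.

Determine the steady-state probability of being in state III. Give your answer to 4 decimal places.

Let the stationary distribution be π with π = πP and π_1 + π_2 + π_3 + π_4 = 1.
π_1 = 0.25·π_1 + 0.3·π_2 + 0.25·π_3 + 0.4·π_4
π_2 = 0.2·π_1 + 0.15·π_2 + 0.3·π_3 + 0.15·π_4
π_3 = 0.3·π_1 + 0.4·π_2 + 0.2·π_3 + 0.25·π_4
Solving with the normalization constraint gives π = (0.2931, 0.2069, 0.2816, 0.2184).
So the stationary probability of state III is 0.2931.

0.2931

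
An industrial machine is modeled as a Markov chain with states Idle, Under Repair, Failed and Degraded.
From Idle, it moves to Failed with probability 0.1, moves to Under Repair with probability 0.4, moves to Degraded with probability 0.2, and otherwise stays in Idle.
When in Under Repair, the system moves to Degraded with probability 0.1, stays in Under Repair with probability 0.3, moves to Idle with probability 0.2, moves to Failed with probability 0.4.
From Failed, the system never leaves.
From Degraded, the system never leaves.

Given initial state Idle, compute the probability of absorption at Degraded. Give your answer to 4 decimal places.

Let h(s) be the probability of absorption at Degraded starting from transient state s. Then h(Degraded) = 1 and h(Failed) = 0. By first-step analysis:
h(Idle) = 0.3·h(Idle) + 0.4·h(Under Repair) + 0.1·0 + 0.2·1
h(Under Repair) = 0.2·h(Idle) + 0.3·h(Under Repair) + 0.4·0 + 0.1·1
Solving: h(Idle) = 0.4390, h(Under Repair) = 0.2683.
Starting from Idle, the probability is 0.4390.

0.4390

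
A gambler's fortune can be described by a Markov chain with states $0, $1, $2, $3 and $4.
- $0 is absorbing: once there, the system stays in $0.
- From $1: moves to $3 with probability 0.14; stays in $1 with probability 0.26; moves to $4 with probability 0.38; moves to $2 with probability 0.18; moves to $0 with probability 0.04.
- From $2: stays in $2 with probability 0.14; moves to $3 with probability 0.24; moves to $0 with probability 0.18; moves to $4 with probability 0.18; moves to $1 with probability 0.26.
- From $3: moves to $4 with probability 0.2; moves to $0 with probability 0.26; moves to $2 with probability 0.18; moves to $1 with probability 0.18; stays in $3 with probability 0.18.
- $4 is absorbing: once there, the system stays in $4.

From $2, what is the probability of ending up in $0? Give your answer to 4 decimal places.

Let h(s) be the probability of absorption at $0 starting from transient state s. Then h($0) = 1 and h($4) = 0. By first-step analysis:
h($1) = 0.04·1 + 0.26·h($1) + 0.18·h($2) + 0.14·h($3) + 0.38·0
h($2) = 0.18·1 + 0.26·h($1) + 0.14·h($2) + 0.24·h($3) + 0.18·0
h($3) = 0.26·1 + 0.18·h($1) + 0.18·h($2) + 0.18·h($3) + 0.2·0
Solving: h($1) = 0.2410, h($2) = 0.4105, h($3) = 0.4601.
Starting from $2, the probability is 0.4105.

0.4105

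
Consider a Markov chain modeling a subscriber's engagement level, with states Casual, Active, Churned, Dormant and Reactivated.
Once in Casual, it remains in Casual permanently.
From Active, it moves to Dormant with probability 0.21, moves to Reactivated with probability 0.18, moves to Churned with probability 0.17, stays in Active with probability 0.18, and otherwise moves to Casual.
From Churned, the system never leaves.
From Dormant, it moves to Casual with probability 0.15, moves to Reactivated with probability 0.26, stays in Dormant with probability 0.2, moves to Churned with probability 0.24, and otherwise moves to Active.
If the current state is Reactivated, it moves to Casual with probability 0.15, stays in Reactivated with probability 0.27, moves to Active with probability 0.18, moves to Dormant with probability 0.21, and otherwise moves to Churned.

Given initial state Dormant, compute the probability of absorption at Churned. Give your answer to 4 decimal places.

Let h(s) be the probability of absorption at Churned starting from transient state s. Then h(Churned) = 1 and h(Casual) = 0. By first-step analysis:
h(Active) = 0.26·0 + 0.18·h(Active) + 0.17·1 + 0.21·h(Dormant) + 0.18·h(Reactivated)
h(Dormant) = 0.15·0 + 0.15·h(Active) + 0.24·1 + 0.2·h(Dormant) + 0.26·h(Reactivated)
h(Reactivated) = 0.15·0 + 0.18·h(Active) + 0.19·1 + 0.21·h(Dormant) + 0.27·h(Reactivated)
Solving: h(Active) = 0.4696, h(Dormant) = 0.5629, h(Reactivated) = 0.5380.
Starting from Dormant, the probability is 0.5629.

0.5629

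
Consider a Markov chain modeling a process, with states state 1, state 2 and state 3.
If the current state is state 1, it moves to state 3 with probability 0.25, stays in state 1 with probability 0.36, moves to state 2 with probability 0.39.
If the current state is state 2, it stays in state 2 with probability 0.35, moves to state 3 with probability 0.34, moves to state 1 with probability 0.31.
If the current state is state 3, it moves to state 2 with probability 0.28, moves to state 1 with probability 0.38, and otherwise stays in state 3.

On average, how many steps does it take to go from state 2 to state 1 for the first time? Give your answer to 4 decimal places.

2.9958

Let t(s) be the expected number of steps to first reach state 1 from state s, with t(state 1) = 0. Conditioning on the first step:
t(state 2) = 1 + 0.35·t(state 2) + 0.34·t(state 3)
t(state 3) = 1 + 0.28·t(state 2) + 0.34·t(state 3)
Solving: t(state 2) = 2.9958, t(state 3) = 2.7861.
Expected steps from state 2 to state 1: 2.9958.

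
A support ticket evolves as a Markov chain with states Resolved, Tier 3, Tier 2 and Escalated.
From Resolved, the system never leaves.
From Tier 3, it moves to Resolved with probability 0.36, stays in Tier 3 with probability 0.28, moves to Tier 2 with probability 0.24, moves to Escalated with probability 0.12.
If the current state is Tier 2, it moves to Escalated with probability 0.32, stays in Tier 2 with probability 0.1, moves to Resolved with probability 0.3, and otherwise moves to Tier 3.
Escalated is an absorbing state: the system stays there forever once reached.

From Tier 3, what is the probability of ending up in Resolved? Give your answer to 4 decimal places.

0.6818

Let h(s) be the probability of absorption at Resolved starting from transient state s. Then h(Resolved) = 1 and h(Escalated) = 0. By first-step analysis:
h(Tier 3) = 0.36·1 + 0.28·h(Tier 3) + 0.24·h(Tier 2) + 0.12·0
h(Tier 2) = 0.3·1 + 0.28·h(Tier 3) + 0.1·h(Tier 2) + 0.32·0
Solving: h(Tier 3) = 0.6818, h(Tier 2) = 0.5455.
Starting from Tier 3, the probability is 0.6818.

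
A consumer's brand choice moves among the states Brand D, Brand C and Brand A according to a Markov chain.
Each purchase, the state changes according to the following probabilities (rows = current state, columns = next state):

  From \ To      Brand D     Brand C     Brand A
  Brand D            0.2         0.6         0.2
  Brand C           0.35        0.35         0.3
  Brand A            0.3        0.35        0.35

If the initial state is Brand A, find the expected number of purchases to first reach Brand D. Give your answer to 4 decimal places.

3.1496

Let t(s) be the expected number of purchases to first reach Brand D from state s, with t(Brand D) = 0. Conditioning on the first purchase:
t(Brand C) = 1 + 0.35·t(Brand C) + 0.3·t(Brand A)
t(Brand A) = 1 + 0.35·t(Brand C) + 0.35·t(Brand A)
Solving: t(Brand C) = 2.9921, t(Brand A) = 3.1496.
Expected purchases from Brand A to Brand D: 3.1496.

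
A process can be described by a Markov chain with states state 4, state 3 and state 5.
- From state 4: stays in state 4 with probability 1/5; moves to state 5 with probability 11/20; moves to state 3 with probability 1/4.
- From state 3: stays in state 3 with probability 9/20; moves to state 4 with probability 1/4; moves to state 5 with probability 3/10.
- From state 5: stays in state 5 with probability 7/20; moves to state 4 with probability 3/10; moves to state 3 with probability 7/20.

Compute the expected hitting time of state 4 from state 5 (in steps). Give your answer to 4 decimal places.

Let t(s) be the expected number of steps to first reach state 4 from state s, with t(state 4) = 0. Conditioning on the first step:
t(state 3) = 1 + 0.45·t(state 3) + 0.3·t(state 5)
t(state 5) = 1 + 0.35·t(state 3) + 0.35·t(state 5)
Solving: t(state 3) = 3.7624, t(state 5) = 3.5644.
Expected steps from state 5 to state 4: 3.5644.

3.5644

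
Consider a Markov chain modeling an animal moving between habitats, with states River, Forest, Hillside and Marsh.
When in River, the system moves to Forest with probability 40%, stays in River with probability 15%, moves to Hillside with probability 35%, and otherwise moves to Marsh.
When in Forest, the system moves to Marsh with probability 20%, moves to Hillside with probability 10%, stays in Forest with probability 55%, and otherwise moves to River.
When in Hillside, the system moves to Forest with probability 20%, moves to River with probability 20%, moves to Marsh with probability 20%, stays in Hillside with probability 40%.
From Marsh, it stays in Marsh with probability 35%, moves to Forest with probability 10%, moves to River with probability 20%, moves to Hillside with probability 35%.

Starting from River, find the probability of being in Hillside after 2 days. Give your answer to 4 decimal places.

0.2675

Propagate the distribution vector 2 days from River.
After 0 days: (1.0000, 0.0000, 0.0000, 0.0000)
After 1 day: (0.1500, 0.4000, 0.3500, 0.1000)
After 2 days: (0.1725, 0.3600, 0.2675, 0.2000)
P(in Hillside after 2 days) = 0.2675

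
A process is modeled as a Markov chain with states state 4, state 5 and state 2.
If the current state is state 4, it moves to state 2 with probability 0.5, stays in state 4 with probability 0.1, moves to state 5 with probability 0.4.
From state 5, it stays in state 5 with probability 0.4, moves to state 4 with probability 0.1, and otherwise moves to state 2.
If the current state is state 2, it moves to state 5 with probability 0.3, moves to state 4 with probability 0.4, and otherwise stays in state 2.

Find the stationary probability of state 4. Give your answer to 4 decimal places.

Let the stationary distribution be π with π = πP and π_1 + π_2 + π_3 = 1.
π_1 = 0.1·π_1 + 0.1·π_2 + 0.4·π_3
π_2 = 0.4·π_1 + 0.4·π_2 + 0.3·π_3
Solving with the normalization constraint gives π = (0.2250, 0.3583, 0.4167).
So the stationary probability of state 4 is 0.2250.

0.2250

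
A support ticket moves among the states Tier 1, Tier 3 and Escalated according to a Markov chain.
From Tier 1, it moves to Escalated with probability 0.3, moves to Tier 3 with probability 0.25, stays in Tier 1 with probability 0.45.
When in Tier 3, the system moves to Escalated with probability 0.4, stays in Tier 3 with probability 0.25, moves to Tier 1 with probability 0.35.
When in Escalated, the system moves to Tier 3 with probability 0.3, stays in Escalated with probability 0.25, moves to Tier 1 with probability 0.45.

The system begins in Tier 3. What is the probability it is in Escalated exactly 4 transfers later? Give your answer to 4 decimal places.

0.3109

Propagate the distribution vector 4 transfers from Tier 3.
After 0 transfers: (0.0000, 1.0000, 0.0000)
After 1 transfer: (0.3500, 0.2500, 0.4000)
After 2 transfers: (0.4250, 0.2700, 0.3050)
After 3 transfers: (0.4230, 0.2653, 0.3118)
After 4 transfers: (0.4235, 0.2656, 0.3109)
P(in Escalated after 4 transfers) = 0.3109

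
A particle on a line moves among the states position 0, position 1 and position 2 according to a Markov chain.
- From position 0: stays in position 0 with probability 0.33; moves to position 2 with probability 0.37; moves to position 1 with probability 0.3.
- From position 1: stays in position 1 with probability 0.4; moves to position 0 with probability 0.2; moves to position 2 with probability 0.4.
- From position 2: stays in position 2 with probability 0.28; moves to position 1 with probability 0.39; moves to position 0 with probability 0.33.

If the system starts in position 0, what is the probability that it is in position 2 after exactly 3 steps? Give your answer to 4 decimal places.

Propagate the distribution vector 3 steps from position 0.
After 0 steps: (1.0000, 0.0000, 0.0000)
After 1 step: (0.3300, 0.3000, 0.3700)
After 2 steps: (0.2910, 0.3633, 0.3457)
After 3 steps: (0.2828, 0.3674, 0.3498)
P(in position 2 after 3 steps) = 0.3498

0.3498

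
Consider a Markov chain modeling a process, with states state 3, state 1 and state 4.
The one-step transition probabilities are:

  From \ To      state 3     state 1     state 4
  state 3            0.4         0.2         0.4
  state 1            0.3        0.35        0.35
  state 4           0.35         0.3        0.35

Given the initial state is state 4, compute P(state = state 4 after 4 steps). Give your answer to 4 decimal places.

0.3677

Propagate the distribution vector 4 steps from state 4.
After 0 steps: (0.0000, 0.0000, 1.0000)
After 1 step: (0.3500, 0.3000, 0.3500)
After 2 steps: (0.3525, 0.2800, 0.3675)
After 3 steps: (0.3536, 0.2788, 0.3676)
After 4 steps: (0.3537, 0.2786, 0.3677)
P(in state 4 after 4 steps) = 0.3677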